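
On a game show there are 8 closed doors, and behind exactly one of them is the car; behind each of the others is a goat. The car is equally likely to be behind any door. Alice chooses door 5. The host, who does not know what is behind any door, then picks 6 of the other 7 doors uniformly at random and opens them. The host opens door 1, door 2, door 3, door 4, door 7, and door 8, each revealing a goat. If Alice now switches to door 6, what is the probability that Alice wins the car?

1/2

Consider each possible location of the car in turn.
If it is behind any of doors 1, 2, 3, 4, 7, and 8 (prior 1/8 each): that door was opened and seen not to hold the prize — ruled out; weight (1/8)·0 = 0 each.
If it is behind either of doors 5 and 6 (prior 1/8 each): the host picks exactly this set with probability 1/7 regardless, and none is the prize; weight (1/8)·(1/7) = 1/56 each.
The weights sum to 1/28.
So P(the car behind door 6 | the host opened door 1, door 2, door 3, door 4, door 7, and door 8) = (1/56) / (1/28) = 1/2.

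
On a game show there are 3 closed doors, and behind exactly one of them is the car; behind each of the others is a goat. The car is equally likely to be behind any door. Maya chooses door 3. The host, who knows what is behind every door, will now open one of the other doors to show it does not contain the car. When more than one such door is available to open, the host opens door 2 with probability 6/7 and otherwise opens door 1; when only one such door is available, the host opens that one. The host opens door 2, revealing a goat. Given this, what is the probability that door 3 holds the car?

6/13

Apply Bayes' rule, conditioning on where the car actually is.
If it is behind door 1 (prior 1/3): only door 2 is available, probability 1; weight (1/3)·1 = 1/3.
If it is behind door 2 (prior 1/3): the host opened door 2, so this case is ruled out; weight (1/3)·0 = 0.
If it is behind door 3 (prior 1/3): door 2 is available, opened with probability 6/7; weight (1/3)·(6/7) = 2/7.
The weights sum to 13/21.
So P(the car behind door 3 | the host opened door 2) = (2/7) / (13/21) = 6/13.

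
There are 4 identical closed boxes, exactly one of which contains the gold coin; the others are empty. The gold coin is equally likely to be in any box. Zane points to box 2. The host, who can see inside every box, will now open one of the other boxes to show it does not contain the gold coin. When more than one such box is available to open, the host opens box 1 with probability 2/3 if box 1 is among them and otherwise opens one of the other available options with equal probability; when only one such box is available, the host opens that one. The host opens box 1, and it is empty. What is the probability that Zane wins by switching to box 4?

1/3

Consider each possible location of the gold coin in turn.
If it is in box 1 (prior 1/4): the host opened box 1, so this case is ruled out; weight (1/4)·0 = 0.
If it is in any of boxes 2, 3, and 4 (prior 1/4 each): box 1 is available, opened with probability 2/3; weight (1/4)·(2/3) = 1/6 each.
The weights sum to 1/2.
So P(the gold coin in box 4 | the host opened box 1) = (1/6) / (1/2) = 1/3.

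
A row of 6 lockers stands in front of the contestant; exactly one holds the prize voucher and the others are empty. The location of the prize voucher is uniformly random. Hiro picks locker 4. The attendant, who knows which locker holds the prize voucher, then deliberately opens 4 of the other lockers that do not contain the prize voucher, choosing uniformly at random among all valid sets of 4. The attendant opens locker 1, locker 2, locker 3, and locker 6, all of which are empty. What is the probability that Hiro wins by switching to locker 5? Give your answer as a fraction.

Apply Bayes' rule, conditioning on where the prize voucher actually is.
If it is in any of lockers 1, 2, 3, and 6 (prior 1/6 each): that locker was opened and seen not to hold the prize — ruled out; weight (1/6)·0 = 0 each.
If it is in locker 4 (prior 1/6): the attendant has 5 equally likely choices, so probability 1/5; weight (1/6)·(1/5) = 1/30.
If it is in locker 5 (prior 1/6): the attendant has no choice, probability 1; weight (1/6)·1 = 1/6.
The weights sum to 1/5.
So P(the prize voucher in locker 5 | the attendant opened locker 1, locker 2, locker 3, and locker 6) = (1/6) / (1/5) = 5/6.

5/6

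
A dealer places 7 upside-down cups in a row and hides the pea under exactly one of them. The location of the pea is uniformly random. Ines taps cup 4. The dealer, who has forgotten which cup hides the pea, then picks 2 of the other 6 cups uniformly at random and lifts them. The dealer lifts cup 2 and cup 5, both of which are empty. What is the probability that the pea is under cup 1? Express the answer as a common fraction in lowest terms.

Apply Bayes' rule, conditioning on where the pea actually is.
If it is under any of cups 1, 3, 4, 6, and 7 (prior 1/7 each): the dealer picks exactly this set with probability 1/15 regardless, and none is the prize; weight (1/7)·(1/15) = 1/105 each.
If it is under either of cups 2 and 5 (prior 1/7 each): that cup was opened and seen not to hold the prize — ruled out; weight (1/7)·0 = 0 each.
The weights sum to 1/21.
So P(the pea under cup 1 | the dealer opened cup 2 and cup 5) = (1/105) / (1/21) = 1/5.

1/5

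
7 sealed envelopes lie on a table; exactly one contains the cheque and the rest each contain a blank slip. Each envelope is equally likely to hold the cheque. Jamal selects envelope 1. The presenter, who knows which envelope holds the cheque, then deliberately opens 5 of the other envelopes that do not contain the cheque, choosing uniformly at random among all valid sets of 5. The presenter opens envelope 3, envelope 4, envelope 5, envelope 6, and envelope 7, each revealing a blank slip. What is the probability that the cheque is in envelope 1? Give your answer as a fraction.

1/7

Apply Bayes' rule, conditioning on where the cheque actually is.
If it is in envelope 1 (prior 1/7): the presenter has 6 equally likely choices, so probability 1/6; weight (1/7)·(1/6) = 1/42.
If it is in envelope 2 (prior 1/7): the presenter has no choice, probability 1; weight (1/7)·1 = 1/7.
If it is in any of envelopes 3, 4, 5, 6, and 7 (prior 1/7 each): that envelope was opened and seen not to hold the prize — ruled out; weight (1/7)·0 = 0 each.
The weights sum to 1/6.
So P(the cheque in envelope 1 | the presenter opened envelope 3, envelope 4, envelope 5, envelope 6, and envelope 7) = (1/42) / (1/6) = 1/7.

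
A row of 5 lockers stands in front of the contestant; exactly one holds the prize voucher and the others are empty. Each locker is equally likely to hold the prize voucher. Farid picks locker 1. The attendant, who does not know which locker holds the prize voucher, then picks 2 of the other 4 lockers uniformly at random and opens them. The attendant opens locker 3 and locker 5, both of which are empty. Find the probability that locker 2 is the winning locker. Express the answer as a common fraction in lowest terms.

1/3

Apply Bayes' rule, conditioning on where the prize voucher actually is.
If it is in any of lockers 1, 2, and 4 (prior 1/5 each): the attendant picks exactly this set with probability 1/6 regardless, and none is the prize; weight (1/5)·(1/6) = 1/30 each.
If it is in either of lockers 3 and 5 (prior 1/5 each): that locker was opened and seen not to hold the prize — ruled out; weight (1/5)·0 = 0 each.
The weights sum to 1/10.
So P(the prize voucher in locker 2 | the attendant opened locker 3 and locker 5) = (1/30) / (1/10) = 1/3.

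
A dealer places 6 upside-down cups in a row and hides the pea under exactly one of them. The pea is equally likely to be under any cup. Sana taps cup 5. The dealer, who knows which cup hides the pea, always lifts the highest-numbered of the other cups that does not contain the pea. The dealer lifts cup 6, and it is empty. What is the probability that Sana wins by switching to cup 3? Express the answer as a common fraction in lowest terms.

1/5

Apply Bayes' rule, conditioning on where the pea actually is.
If it is under any of cups 1, 2, 3, 4, and 5 (prior 1/6 each): cup 6 is the highest-numbered option available, probability 1; weight (1/6)·1 = 1/6 each.
If it is under cup 6 (prior 1/6): the dealer opened cup 6, so this case is ruled out; weight (1/6)·0 = 0.
The weights sum to 5/6.
So P(the pea under cup 3 | the dealer opened cup 6) = (1/6) / (5/6) = 1/5.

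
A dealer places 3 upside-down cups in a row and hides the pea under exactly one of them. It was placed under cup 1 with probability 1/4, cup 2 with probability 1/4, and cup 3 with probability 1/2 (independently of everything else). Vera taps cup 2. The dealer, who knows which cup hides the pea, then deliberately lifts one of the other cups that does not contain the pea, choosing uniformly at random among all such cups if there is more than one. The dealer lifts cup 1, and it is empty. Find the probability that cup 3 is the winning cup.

Apply Bayes' rule, conditioning on where the pea actually is.
If it is under cup 1 (prior 1/4): the dealer opened cup 1, so this case is ruled out; weight (1/4)·0 = 0.
If it is under cup 2 (prior 1/4): the dealer has 2 equally likely choices, so probability 1/2; weight (1/4)·(1/2) = 1/8.
If it is under cup 3 (prior 1/2): the dealer has no choice, probability 1; weight (1/2)·1 = 1/2.
The weights sum to 5/8.
So P(the pea under cup 3 | the dealer opened cup 1) = (1/2) / (5/8) = 4/5.

4/5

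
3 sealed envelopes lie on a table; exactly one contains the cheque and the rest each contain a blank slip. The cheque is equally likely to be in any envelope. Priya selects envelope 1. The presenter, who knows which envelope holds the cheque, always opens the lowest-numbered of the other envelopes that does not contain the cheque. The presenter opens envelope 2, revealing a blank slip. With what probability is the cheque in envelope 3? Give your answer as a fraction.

Condition on the true location of the cheque.
If it is in either of envelopes 1 and 3 (prior 1/3 each): envelope 2 is the lowest-numbered option available, probability 1; weight (1/3)·1 = 1/3 each.
If it is in envelope 2 (prior 1/3): the presenter opened envelope 2, so this case is ruled out; weight (1/3)·0 = 0.
The weights sum to 2/3.
So P(the cheque in envelope 3 | the presenter opened envelope 2) = (1/3) / (2/3) = 1/2.

1/2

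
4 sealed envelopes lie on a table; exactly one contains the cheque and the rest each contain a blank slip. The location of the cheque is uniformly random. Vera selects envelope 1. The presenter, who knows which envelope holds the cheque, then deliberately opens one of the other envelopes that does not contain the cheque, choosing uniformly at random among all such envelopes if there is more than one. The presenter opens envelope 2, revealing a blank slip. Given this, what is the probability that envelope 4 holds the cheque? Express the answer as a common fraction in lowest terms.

Condition on the true location of the cheque.
If it is in envelope 1 (prior 1/4): the presenter has 3 equally likely choices, so probability 1/3; weight (1/4)·(1/3) = 1/12.
If it is in envelope 2 (prior 1/4): the presenter opened envelope 2, so this case is ruled out; weight (1/4)·0 = 0.
If it is in either of envelopes 3 and 4 (prior 1/4 each): the presenter has 2 equally likely choices, so probability 1/2; weight (1/4)·(1/2) = 1/8 each.
The weights sum to 1/3.
So P(the cheque in envelope 4 | the presenter opened envelope 2) = (1/8) / (1/3) = 3/8.

3/8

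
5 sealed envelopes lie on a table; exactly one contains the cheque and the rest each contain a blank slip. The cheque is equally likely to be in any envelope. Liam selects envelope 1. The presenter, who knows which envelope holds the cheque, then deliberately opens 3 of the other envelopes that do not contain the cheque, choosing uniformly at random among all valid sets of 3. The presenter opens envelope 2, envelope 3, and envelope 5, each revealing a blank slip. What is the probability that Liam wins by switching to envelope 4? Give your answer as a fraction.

Consider each possible location of the cheque in turn.
If it is in envelope 1 (prior 1/5): the presenter has 4 equally likely choices, so probability 1/4; weight (1/5)·(1/4) = 1/20.
If it is in any of envelopes 2, 3, and 5 (prior 1/5 each): that envelope was opened and seen not to hold the prize — ruled out; weight (1/5)·0 = 0 each.
If it is in envelope 4 (prior 1/5): the presenter has no choice, probability 1; weight (1/5)·1 = 1/5.
The weights sum to 1/4.
So P(the cheque in envelope 4 | the presenter opened envelope 2, envelope 3, and envelope 5) = (1/5) / (1/4) = 4/5.

4/5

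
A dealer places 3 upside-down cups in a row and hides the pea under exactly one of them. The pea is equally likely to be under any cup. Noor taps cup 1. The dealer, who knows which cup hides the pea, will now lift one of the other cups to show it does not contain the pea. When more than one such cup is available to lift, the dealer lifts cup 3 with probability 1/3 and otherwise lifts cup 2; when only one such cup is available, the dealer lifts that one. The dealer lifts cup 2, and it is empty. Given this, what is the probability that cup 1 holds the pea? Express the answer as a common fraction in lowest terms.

Condition on the true location of the pea.
If it is under cup 1 (prior 1/3): cup 3 is available but not opened, probability 2/3; weight (1/3)·(2/3) = 2/9.
If it is under cup 2 (prior 1/3): the dealer opened cup 2, so this case is ruled out; weight (1/3)·0 = 0.
If it is under cup 3 (prior 1/3): only cup 2 is available, probability 1; weight (1/3)·1 = 1/3.
The weights sum to 5/9.
So P(the pea under cup 1 | the dealer opened cup 2) = (2/9) / (5/9) = 2/5.

2/5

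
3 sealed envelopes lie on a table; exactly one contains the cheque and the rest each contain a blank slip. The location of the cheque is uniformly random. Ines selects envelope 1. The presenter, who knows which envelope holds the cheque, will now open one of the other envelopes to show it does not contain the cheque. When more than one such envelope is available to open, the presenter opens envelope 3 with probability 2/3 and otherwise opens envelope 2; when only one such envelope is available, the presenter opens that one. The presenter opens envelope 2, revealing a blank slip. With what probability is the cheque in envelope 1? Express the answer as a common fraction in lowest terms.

1/4

Condition on the true location of the cheque.
If it is in envelope 1 (prior 1/3): envelope 3 is available but not opened, probability 1/3; weight (1/3)·(1/3) = 1/9.
If it is in envelope 2 (prior 1/3): the presenter opened envelope 2, so this case is ruled out; weight (1/3)·0 = 0.
If it is in envelope 3 (prior 1/3): only envelope 2 is available, probability 1; weight (1/3)·1 = 1/3.
The weights sum to 4/9.
So P(the cheque in envelope 1 | the presenter opened envelope 2) = (1/9) / (4/9) = 1/4.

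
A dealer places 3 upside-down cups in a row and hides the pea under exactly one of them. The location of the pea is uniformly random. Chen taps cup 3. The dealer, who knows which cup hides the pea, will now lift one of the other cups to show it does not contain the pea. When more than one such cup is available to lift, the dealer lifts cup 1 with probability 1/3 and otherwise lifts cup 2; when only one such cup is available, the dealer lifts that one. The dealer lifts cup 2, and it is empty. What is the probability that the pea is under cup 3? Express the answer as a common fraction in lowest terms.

2/5

Consider each possible location of the pea in turn.
If it is under cup 1 (prior 1/3): only cup 2 is available, probability 1; weight (1/3)·1 = 1/3.
If it is under cup 2 (prior 1/3): the dealer opened cup 2, so this case is ruled out; weight (1/3)·0 = 0.
If it is under cup 3 (prior 1/3): cup 1 is available but not opened, probability 2/3; weight (1/3)·(2/3) = 2/9.
The weights sum to 5/9.
So P(the pea under cup 3 | the dealer opened cup 2) = (2/9) / (5/9) = 2/5.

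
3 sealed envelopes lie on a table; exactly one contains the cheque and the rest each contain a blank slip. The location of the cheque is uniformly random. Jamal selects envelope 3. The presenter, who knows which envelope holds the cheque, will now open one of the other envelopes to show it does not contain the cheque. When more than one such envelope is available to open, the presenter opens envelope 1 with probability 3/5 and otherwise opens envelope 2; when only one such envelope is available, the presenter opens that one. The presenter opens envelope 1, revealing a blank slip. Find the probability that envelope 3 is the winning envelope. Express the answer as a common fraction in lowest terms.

3/8

Condition on the true location of the cheque.
If it is in envelope 1 (prior 1/3): the presenter opened envelope 1, so this case is ruled out; weight (1/3)·0 = 0.
If it is in envelope 2 (prior 1/3): only envelope 1 is available, probability 1; weight (1/3)·1 = 1/3.
If it is in envelope 3 (prior 1/3): envelope 1 is available, opened with probability 3/5; weight (1/3)·(3/5) = 1/5.
The weights sum to 8/15.
So P(the cheque in envelope 3 | the presenter opened envelope 1) = (1/5) / (8/15) = 3/8.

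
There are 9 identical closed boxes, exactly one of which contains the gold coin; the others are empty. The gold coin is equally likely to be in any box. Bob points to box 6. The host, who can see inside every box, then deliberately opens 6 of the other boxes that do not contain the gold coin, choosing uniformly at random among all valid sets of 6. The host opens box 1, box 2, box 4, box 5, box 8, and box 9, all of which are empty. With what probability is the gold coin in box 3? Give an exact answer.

Condition on the true location of the gold coin.
If it is in any of boxes 1, 2, 4, 5, 8, and 9 (prior 1/9 each): that box was opened and seen not to hold the prize — ruled out; weight (1/9)·0 = 0 each.
If it is in either of boxes 3 and 7 (prior 1/9 each): the host has 7 equally likely choices, so probability 1/7; weight (1/9)·(1/7) = 1/63 each.
If it is in box 6 (prior 1/9): the host has 28 equally likely choices, so probability 1/28; weight (1/9)·(1/28) = 1/252.
The weights sum to 1/28.
So P(the gold coin in box 3 | the host opened box 1, box 2, box 4, box 5, box 8, and box 9) = (1/63) / (1/28) = 4/9.

4/9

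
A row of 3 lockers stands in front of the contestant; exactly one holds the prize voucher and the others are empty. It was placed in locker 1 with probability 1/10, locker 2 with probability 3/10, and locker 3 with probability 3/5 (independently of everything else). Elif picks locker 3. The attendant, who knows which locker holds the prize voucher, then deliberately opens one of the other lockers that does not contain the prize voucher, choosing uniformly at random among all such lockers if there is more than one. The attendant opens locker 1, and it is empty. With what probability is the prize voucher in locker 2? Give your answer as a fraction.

Condition on the true location of the prize voucher.
If it is in locker 1 (prior 1/10): the attendant opened locker 1, so this case is ruled out; weight (1/10)·0 = 0.
If it is in locker 2 (prior 3/10): the attendant has no choice, probability 1; weight (3/10)·1 = 3/10.
If it is in locker 3 (prior 3/5): the attendant has 2 equally likely choices, so probability 1/2; weight (3/5)·(1/2) = 3/10.
The weights sum to 3/5.
So P(the prize voucher in locker 2 | the attendant opened locker 1) = (3/10) / (3/5) = 1/2.

1/2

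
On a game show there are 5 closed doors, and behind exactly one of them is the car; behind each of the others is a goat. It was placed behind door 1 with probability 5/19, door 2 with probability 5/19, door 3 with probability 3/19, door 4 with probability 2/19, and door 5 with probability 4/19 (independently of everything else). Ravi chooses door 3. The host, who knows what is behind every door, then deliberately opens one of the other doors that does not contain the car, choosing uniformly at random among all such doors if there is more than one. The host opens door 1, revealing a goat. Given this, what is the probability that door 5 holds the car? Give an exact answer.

16/53

Condition on the true location of the car.
If it is behind door 1 (prior 5/19): the host opened door 1, so this case is ruled out; weight (5/19)·0 = 0.
If it is behind door 2 (prior 5/19): the host has 3 equally likely choices, so probability 1/3; weight (5/19)·(1/3) = 5/57.
If it is behind door 3 (prior 3/19): the host has 4 equally likely choices, so probability 1/4; weight (3/19)·(1/4) = 3/76.
If it is behind door 4 (prior 2/19): the host has 3 equally likely choices, so probability 1/3; weight (2/19)·(1/3) = 2/57.
If it is behind door 5 (prior 4/19): the host has 3 equally likely choices, so probability 1/3; weight (4/19)·(1/3) = 4/57.
The weights sum to 53/228.
So P(the car behind door 5 | the host opened door 1) = (4/57) / (53/228) = 16/53.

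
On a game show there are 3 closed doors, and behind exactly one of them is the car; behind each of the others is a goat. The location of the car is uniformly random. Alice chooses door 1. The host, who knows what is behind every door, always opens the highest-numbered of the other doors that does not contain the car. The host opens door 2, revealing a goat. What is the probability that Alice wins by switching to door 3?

1

Consider each possible location of the car in turn.
If it is behind door 1 (prior 1/3): the host would have opened door 3 instead, probability 0; weight (1/3)·0 = 0.
If it is behind door 2 (prior 1/3): the host opened door 2, so this case is ruled out; weight (1/3)·0 = 0.
If it is behind door 3 (prior 1/3): door 2 is the highest-numbered option available, probability 1; weight (1/3)·1 = 1/3.
The weights sum to 1/3.
So P(the car behind door 3 | the host opened door 2) = (1/3) / (1/3) = 1.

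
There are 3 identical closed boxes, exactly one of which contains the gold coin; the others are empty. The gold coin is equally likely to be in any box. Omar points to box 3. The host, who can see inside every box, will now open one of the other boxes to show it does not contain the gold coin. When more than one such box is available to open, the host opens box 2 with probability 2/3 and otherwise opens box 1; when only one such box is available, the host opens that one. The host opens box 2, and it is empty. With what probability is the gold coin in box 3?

2/5

Condition on the true location of the gold coin.
If it is in box 1 (prior 1/3): only box 2 is available, probability 1; weight (1/3)·1 = 1/3.
If it is in box 2 (prior 1/3): the host opened box 2, so this case is ruled out; weight (1/3)·0 = 0.
If it is in box 3 (prior 1/3): box 2 is available, opened with probability 2/3; weight (1/3)·(2/3) = 2/9.
The weights sum to 5/9.
So P(the gold coin in box 3 | the host opened box 2) = (2/9) / (5/9) = 2/5.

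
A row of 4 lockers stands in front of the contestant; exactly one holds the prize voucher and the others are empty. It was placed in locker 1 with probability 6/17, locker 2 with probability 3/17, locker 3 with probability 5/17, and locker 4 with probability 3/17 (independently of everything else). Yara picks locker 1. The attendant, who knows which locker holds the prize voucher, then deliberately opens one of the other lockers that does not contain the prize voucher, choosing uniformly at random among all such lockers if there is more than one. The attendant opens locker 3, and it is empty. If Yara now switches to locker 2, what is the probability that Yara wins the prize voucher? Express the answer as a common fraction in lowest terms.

3/10

Consider each possible location of the prize voucher in turn.
If it is in locker 1 (prior 6/17): the attendant has 3 equally likely choices, so probability 1/3; weight (6/17)·(1/3) = 2/17.
If it is in either of lockers 2 and 4 (prior 3/17 each): the attendant has 2 equally likely choices, so probability 1/2; weight (3/17)·(1/2) = 3/34 each.
If it is in locker 3 (prior 5/17): the attendant opened locker 3, so this case is ruled out; weight (5/17)·0 = 0.
The weights sum to 5/17.
So P(the prize voucher in locker 2 | the attendant opened locker 3) = (3/34) / (5/17) = 3/10.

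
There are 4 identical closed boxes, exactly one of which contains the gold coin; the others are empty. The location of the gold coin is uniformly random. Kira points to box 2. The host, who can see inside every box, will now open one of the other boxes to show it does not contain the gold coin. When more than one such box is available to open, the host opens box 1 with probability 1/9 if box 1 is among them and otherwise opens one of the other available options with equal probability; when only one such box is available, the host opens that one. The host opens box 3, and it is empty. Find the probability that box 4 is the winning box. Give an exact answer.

16/33

Consider each possible location of the gold coin in turn.
If it is in box 1 (prior 1/4): box 1 holds the prize so is unavailable; the host chooses uniformly among the 2 others, probability 1/2; weight (1/4)·(1/2) = 1/8.
If it is in box 2 (prior 1/4): box 1 is available but not opened; box 3 gets probability (1 − 1/9)/2 = 4/9; weight (1/4)·(4/9) = 1/9.
If it is in box 3 (prior 1/4): the host opened box 3, so this case is ruled out; weight (1/4)·0 = 0.
If it is in box 4 (prior 1/4): box 1 is available but not opened, probability 8/9; weight (1/4)·(8/9) = 2/9.
The weights sum to 11/24.
So P(the gold coin in box 4 | the host opened box 3) = (2/9) / (11/24) = 16/33.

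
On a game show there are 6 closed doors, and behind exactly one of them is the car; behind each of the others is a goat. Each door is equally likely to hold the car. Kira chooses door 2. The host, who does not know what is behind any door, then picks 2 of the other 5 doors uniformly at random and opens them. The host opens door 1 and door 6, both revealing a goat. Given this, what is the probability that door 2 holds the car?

Apply Bayes' rule, conditioning on where the car actually is.
If it is behind either of doors 1 and 6 (prior 1/6 each): that door was opened and seen not to hold the prize — ruled out; weight (1/6)·0 = 0 each.
If it is behind any of doors 2, 3, 4, and 5 (prior 1/6 each): the host picks exactly this set with probability 1/10 regardless, and none is the prize; weight (1/6)·(1/10) = 1/60 each.
The weights sum to 1/15.
So P(the car behind door 2 | the host opened door 1 and door 6) = (1/60) / (1/15) = 1/4.

1/4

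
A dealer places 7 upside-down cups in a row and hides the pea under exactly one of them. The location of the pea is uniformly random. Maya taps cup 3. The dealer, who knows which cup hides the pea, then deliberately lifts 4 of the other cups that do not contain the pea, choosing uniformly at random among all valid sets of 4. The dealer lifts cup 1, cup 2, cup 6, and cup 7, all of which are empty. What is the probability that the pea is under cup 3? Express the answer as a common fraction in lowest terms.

1/7

Condition on the true location of the pea.
If it is under any of cups 1, 2, 6, and 7 (prior 1/7 each): that cup was opened and seen not to hold the prize — ruled out; weight (1/7)·0 = 0 each.
If it is under cup 3 (prior 1/7): the dealer has 15 equally likely choices, so probability 1/15; weight (1/7)·(1/15) = 1/105.
If it is under either of cups 4 and 5 (prior 1/7 each): the dealer has 5 equally likely choices, so probability 1/5; weight (1/7)·(1/5) = 1/35 each.
The weights sum to 1/15.
So P(the pea under cup 3 | the dealer opened cup 1, cup 2, cup 6, and cup 7) = (1/105) / (1/15) = 1/7.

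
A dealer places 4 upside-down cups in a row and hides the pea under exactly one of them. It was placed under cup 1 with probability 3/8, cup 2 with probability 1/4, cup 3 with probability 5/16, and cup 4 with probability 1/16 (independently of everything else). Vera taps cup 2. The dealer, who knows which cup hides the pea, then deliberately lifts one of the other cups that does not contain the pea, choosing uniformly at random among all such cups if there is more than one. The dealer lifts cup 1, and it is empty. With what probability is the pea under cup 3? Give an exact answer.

15/26

Consider each possible location of the pea in turn.
If it is under cup 1 (prior 3/8): the dealer opened cup 1, so this case is ruled out; weight (3/8)·0 = 0.
If it is under cup 2 (prior 1/4): the dealer has 3 equally likely choices, so probability 1/3; weight (1/4)·(1/3) = 1/12.
If it is under cup 3 (prior 5/16): the dealer has 2 equally likely choices, so probability 1/2; weight (5/16)·(1/2) = 5/32.
If it is under cup 4 (prior 1/16): the dealer has 2 equally likely choices, so probability 1/2; weight (1/16)·(1/2) = 1/32.
The weights sum to 13/48.
So P(the pea under cup 3 | the dealer opened cup 1) = (5/32) / (13/48) = 15/26.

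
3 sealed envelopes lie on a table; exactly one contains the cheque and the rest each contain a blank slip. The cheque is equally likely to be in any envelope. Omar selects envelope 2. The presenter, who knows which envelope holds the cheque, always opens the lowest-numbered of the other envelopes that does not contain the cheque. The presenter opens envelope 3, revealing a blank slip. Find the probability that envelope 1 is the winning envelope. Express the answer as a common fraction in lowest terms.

1

Condition on the true location of the cheque.
If it is in envelope 1 (prior 1/3): envelope 3 is the lowest-numbered option available, probability 1; weight (1/3)·1 = 1/3.
If it is in envelope 2 (prior 1/3): the presenter would have opened envelope 1 instead, probability 0; weight (1/3)·0 = 0.
If it is in envelope 3 (prior 1/3): the presenter opened envelope 3, so this case is ruled out; weight (1/3)·0 = 0.
The weights sum to 1/3.
So P(the cheque in envelope 1 | the presenter opened envelope 3) = (1/3) / (1/3) = 1.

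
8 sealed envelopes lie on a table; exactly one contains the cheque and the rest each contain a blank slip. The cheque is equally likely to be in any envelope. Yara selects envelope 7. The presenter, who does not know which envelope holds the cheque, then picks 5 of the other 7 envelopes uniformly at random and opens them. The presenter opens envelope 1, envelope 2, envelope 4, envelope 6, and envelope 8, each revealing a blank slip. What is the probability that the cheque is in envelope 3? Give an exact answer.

1/3

Consider each possible location of the cheque in turn.
If it is in any of envelopes 1, 2, 4, 6, and 8 (prior 1/8 each): that envelope was opened and seen not to hold the prize — ruled out; weight (1/8)·0 = 0 each.
If it is in any of envelopes 3, 5, and 7 (prior 1/8 each): the presenter picks exactly this set with probability 1/21 regardless, and none is the prize; weight (1/8)·(1/21) = 1/168 each.
The weights sum to 1/56.
So P(the cheque in envelope 3 | the presenter opened envelope 1, envelope 2, envelope 4, envelope 6, and envelope 8) = (1/168) / (1/56) = 1/3.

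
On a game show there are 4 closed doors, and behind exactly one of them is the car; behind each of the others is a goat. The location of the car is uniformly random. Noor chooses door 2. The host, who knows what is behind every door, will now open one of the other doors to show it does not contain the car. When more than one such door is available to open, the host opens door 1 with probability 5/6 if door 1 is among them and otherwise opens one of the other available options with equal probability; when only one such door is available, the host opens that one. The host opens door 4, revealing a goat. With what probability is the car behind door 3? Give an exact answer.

Consider each possible location of the car in turn.
If it is behind door 1 (prior 1/4): door 1 holds the prize so is unavailable; the host chooses uniformly among the 2 others, probability 1/2; weight (1/4)·(1/2) = 1/8.
If it is behind door 2 (prior 1/4): door 1 is available but not opened; door 4 gets probability (1 − 5/6)/2 = 1/12; weight (1/4)·(1/12) = 1/48.
If it is behind door 3 (prior 1/4): door 1 is available but not opened, probability 1/6; weight (1/4)·(1/6) = 1/24.
If it is behind door 4 (prior 1/4): the host opened door 4, so this case is ruled out; weight (1/4)·0 = 0.
The weights sum to 3/16.
So P(the car behind door 3 | the host opened door 4) = (1/24) / (3/16) = 2/9.

2/9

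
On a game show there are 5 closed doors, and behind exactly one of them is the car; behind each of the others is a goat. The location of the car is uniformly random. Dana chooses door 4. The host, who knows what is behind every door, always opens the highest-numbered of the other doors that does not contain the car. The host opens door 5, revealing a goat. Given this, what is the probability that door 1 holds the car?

Consider each possible location of the car in turn.
If it is behind any of doors 1, 2, 3, and 4 (prior 1/5 each): door 5 is the highest-numbered option available, probability 1; weight (1/5)·1 = 1/5 each.
If it is behind door 5 (prior 1/5): the host opened door 5, so this case is ruled out; weight (1/5)·0 = 0.
The weights sum to 4/5.
So P(the car behind door 1 | the host opened door 5) = (1/5) / (4/5) = 1/4.

1/4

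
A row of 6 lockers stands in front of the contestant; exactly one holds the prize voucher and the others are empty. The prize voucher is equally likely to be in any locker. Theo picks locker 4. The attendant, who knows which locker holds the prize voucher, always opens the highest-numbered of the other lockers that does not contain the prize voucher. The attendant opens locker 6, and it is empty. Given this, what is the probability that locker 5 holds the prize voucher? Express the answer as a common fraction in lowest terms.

Apply Bayes' rule, conditioning on where the prize voucher actually is.
If it is in any of lockers 1, 2, 3, 4, and 5 (prior 1/6 each): locker 6 is the highest-numbered option available, probability 1; weight (1/6)·1 = 1/6 each.
If it is in locker 6 (prior 1/6): the attendant opened locker 6, so this case is ruled out; weight (1/6)·0 = 0.
The weights sum to 5/6.
So P(the prize voucher in locker 5 | the attendant opened locker 6) = (1/6) / (5/6) = 1/5.

1/5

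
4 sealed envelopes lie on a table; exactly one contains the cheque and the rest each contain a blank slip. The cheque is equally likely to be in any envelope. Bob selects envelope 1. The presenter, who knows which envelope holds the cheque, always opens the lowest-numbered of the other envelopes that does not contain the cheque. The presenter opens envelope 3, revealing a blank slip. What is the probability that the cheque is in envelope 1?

0

Apply Bayes' rule, conditioning on where the cheque actually is.
If it is in either of envelopes 1 and 4 (prior 1/4 each): the presenter would have opened envelope 2 instead, probability 0; weight (1/4)·0 = 0 each.
If it is in envelope 2 (prior 1/4): envelope 3 is the lowest-numbered option available, probability 1; weight (1/4)·1 = 1/4.
If it is in envelope 3 (prior 1/4): the presenter opened envelope 3, so this case is ruled out; weight (1/4)·0 = 0.
The weights sum to 1/4.
So P(the cheque in envelope 1 | the presenter opened envelope 3) = 0 / (1/4) = 0.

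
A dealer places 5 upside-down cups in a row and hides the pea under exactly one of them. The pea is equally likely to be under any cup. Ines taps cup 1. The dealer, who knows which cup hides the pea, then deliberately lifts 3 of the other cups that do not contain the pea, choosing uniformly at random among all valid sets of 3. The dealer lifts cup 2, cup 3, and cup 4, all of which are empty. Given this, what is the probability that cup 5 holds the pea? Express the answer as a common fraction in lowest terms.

4/5

Apply Bayes' rule, conditioning on where the pea actually is.
If it is under cup 1 (prior 1/5): the dealer has 4 equally likely choices, so probability 1/4; weight (1/5)·(1/4) = 1/20.
If it is under any of cups 2, 3, and 4 (prior 1/5 each): that cup was opened and seen not to hold the prize — ruled out; weight (1/5)·0 = 0 each.
If it is under cup 5 (prior 1/5): the dealer has no choice, probability 1; weight (1/5)·1 = 1/5.
The weights sum to 1/4.
So P(the pea under cup 5 | the dealer opened cup 2, cup 3, and cup 4) = (1/5) / (1/4) = 4/5.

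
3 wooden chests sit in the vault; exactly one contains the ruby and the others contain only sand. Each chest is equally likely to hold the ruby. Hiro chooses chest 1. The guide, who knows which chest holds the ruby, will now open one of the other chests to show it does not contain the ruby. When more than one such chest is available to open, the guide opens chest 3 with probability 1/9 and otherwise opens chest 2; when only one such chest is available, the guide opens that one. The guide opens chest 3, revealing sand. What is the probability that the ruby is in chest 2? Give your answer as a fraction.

Consider each possible location of the ruby in turn.
If it is in chest 1 (prior 1/3): chest 3 is available, opened with probability 1/9; weight (1/3)·(1/9) = 1/27.
If it is in chest 2 (prior 1/3): only chest 3 is available, probability 1; weight (1/3)·1 = 1/3.
If it is in chest 3 (prior 1/3): the guide opened chest 3, so this case is ruled out; weight (1/3)·0 = 0.
The weights sum to 10/27.
So P(the ruby in chest 2 | the guide opened chest 3) = (1/3) / (10/27) = 9/10.

9/10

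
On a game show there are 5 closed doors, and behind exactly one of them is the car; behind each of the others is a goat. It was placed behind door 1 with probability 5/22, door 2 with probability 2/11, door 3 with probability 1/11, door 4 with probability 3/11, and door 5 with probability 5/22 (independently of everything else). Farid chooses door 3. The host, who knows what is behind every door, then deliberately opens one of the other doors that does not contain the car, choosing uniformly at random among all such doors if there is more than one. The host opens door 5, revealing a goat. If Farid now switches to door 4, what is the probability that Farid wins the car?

Condition on the true location of the car.
If it is behind door 1 (prior 5/22): the host has 3 equally likely choices, so probability 1/3; weight (5/22)·(1/3) = 5/66.
If it is behind door 2 (prior 2/11): the host has 3 equally likely choices, so probability 1/3; weight (2/11)·(1/3) = 2/33.
If it is behind door 3 (prior 1/11): the host has 4 equally likely choices, so probability 1/4; weight (1/11)·(1/4) = 1/44.
If it is behind door 4 (prior 3/11): the host has 3 equally likely choices, so probability 1/3; weight (3/11)·(1/3) = 1/11.
If it is behind door 5 (prior 5/22): the host opened door 5, so this case is ruled out; weight (5/22)·0 = 0.
The weights sum to 1/4.
So P(the car behind door 4 | the host opened door 5) = (1/11) / (1/4) = 4/11.

4/11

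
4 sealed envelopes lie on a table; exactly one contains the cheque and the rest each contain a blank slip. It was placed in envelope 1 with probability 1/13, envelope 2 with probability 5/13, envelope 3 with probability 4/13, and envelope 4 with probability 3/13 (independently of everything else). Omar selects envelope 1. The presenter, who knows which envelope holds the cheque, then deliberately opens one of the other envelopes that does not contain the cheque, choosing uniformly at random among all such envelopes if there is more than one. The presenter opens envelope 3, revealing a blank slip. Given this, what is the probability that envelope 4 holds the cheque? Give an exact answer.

Apply Bayes' rule, conditioning on where the cheque actually is.
If it is in envelope 1 (prior 1/13): the presenter has 3 equally likely choices, so probability 1/3; weight (1/13)·(1/3) = 1/39.
If it is in envelope 2 (prior 5/13): the presenter has 2 equally likely choices, so probability 1/2; weight (5/13)·(1/2) = 5/26.
If it is in envelope 3 (prior 4/13): the presenter opened envelope 3, so this case is ruled out; weight (4/13)·0 = 0.
If it is in envelope 4 (prior 3/13): the presenter has 2 equally likely choices, so probability 1/2; weight (3/13)·(1/2) = 3/26.
The weights sum to 1/3.
So P(the cheque in envelope 4 | the presenter opened envelope 3) = (3/26) / (1/3) = 9/26.

9/26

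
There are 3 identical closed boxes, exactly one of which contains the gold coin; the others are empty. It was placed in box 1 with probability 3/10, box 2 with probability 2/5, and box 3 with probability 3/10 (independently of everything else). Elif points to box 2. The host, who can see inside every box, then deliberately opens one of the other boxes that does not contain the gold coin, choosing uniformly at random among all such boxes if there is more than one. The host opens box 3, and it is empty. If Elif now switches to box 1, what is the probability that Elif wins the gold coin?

Condition on the true location of the gold coin.
If it is in box 1 (prior 3/10): the host has no choice, probability 1; weight (3/10)·1 = 3/10.
If it is in box 2 (prior 2/5): the host has 2 equally likely choices, so probability 1/2; weight (2/5)·(1/2) = 1/5.
If it is in box 3 (prior 3/10): the host opened box 3, so this case is ruled out; weight (3/10)·0 = 0.
The weights sum to 1/2.
So P(the gold coin in box 1 | the host opened box 3) = (3/10) / (1/2) = 3/5.

3/5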